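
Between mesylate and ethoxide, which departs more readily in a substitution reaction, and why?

mesylate

mesylate is the better leaving group.
pKₐ(CH₃SO₃H (MsOH)) ≈ -1.9 versus pKₐ(CH₃CH₂OH) ≈ 16: mesylate is the much weaker base.
Resonance-delocalised alkanesulfonate.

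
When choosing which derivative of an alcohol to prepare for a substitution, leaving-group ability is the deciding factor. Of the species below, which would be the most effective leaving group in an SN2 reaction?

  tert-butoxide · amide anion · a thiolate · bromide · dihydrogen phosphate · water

bromide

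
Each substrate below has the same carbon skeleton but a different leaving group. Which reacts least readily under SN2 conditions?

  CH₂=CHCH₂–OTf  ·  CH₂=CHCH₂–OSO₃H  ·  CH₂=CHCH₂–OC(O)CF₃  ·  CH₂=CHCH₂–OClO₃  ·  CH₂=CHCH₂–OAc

Same R in every case — rank the leaving groups.
Rank by basicity of the departing species: weakest base leaves most easily.
CH₂=CHCH₂–OTf loses OTf⁻: pKₐ(CF₃SO₃H (triflic acid)) ≈ -14
CH₂=CHCH₂–OClO₃ loses ClO₄⁻: pKₐ(HClO₄) ≈ -10
CH₂=CHCH₂–OSO₃H loses HSO₄⁻: pKₐ(H₂SO₄) ≈ -3
CH₂=CHCH₂–OC(O)CF₃ loses CF₃COO⁻: pKₐ(CF₃COOH) ≈ 0.2
CH₂=CHCH₂–OAc loses AcO⁻: pKₐ(CH₃COOH) ≈ 4.8

CH₂=CHCH₂–OAc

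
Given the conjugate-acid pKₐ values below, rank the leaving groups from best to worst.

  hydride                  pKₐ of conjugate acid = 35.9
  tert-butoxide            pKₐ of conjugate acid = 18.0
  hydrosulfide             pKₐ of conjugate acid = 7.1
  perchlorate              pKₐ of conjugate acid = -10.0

Lower conjugate-acid pKₐ ⇒ weaker base ⇒ better leaving group.
Sorting by the given values: perchlorate (-10.0), hydrosulfide (7.1), tert-butoxide (18.0), hydride (35.9).

perchlorate > hydrosulfide > tert-butoxide > hydride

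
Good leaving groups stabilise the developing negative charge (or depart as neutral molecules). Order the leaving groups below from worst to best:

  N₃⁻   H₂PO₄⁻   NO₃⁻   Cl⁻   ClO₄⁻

Leaving-group ability tracks the stability of the departed species; conjugate-acid pKₐ is the usual yardstick (lower pKₐ → better LG).
ClO₄⁻: pKₐ(HClO₄) ≈ -10 — extremely weak base; rarely used for safety reasons
Cl⁻: pKₐ(HCl) ≈ -7
NO₃⁻: pKₐ(HNO₃) ≈ -1.3 — resonance-delocalised over three oxygens
H₂PO₄⁻: pKₐ(H₃PO₄) ≈ 2.1 — moderate base; biological leaving group after further activation
N₃⁻: pKₐ(HN₃) ≈ 4.7
Listed from poorest to best leaving group as asked.

N₃⁻ < H₂PO₄⁻ < NO₃⁻ < Cl⁻ < ClO₄⁻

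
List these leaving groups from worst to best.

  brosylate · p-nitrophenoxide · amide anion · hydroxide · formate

amide anion < hydroxide < p-nitrophenoxide < formate < brosylate

The more stable X⁻ (or X) is on its own — i.e. the weaker a base it is — the better a leaving group it makes.
brosylate: pKₐ(p-BrC₆H₄SO₃H) ≈ -2.8 — arenesulfonate with a p-bromo substituent
formate: pKₐ(HCOOH) ≈ 3.8 — resonance-stabilised carboxylate
p-nitrophenoxide: pKₐ(p-nitrophenol) ≈ 7.2 — nitro group delocalises the charge; the classic chromogenic LG
hydroxide: pKₐ(H₂O) ≈ 15.7 — strong base; essentially never leaves without prior activation
amide anion: pKₐ(NH₃) ≈ 38 — extremely strong base; never a leaving group
Listed from poorest to best leaving group as asked.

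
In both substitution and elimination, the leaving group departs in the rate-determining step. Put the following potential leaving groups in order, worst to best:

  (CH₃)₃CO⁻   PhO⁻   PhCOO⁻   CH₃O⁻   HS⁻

(CH₃)₃CO⁻ < CH₃O⁻ < PhO⁻ < HS⁻ < PhCOO⁻

PhCOO⁻: pKₐ(C₆H₅COOH) ≈ 4.2 — aryl carboxylate
HS⁻: pKₐ(H₂S) ≈ 7
PhO⁻: pKₐ(C₆H₅OH (phenol)) ≈ 10 — resonance into the ring helps, but still a poor LG
CH₃O⁻: pKₐ(CH₃OH) ≈ 15.5
(CH₃)₃CO⁻: pKₐ(t-BuOH) ≈ 18 — bulky, strongly basic alkoxide
The question asks for worst first, so the sequence is read in increasing leaving-group ability.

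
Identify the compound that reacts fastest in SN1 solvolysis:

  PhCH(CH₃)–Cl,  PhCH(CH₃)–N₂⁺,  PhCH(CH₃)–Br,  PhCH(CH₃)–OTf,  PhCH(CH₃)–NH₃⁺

With the same alkyl group throughout, only the leaving group differentiates the rates.
Rank by basicity of the departing species: weakest base leaves most easily.
PhCH(CH₃)–N₂⁺ loses N₂: no meaningful conjugate acid; N₂ departs as an exceptionally stable neutral molecule
PhCH(CH₃)–OTf loses OTf⁻: pKₐ(CF₃SO₃H (triflic acid)) ≈ -14
PhCH(CH₃)–Br loses Br⁻: pKₐ(HBr) ≈ -9
PhCH(CH₃)–Cl loses Cl⁻: pKₐ(HCl) ≈ -7
PhCH(CH₃)–NH₃⁺ loses NH₃: pKₐ(NH₄⁺) ≈ 9.2

PhCH(CH₃)–N₂⁺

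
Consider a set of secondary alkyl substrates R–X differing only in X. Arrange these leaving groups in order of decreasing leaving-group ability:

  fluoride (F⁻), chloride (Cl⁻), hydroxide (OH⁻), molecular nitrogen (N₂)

A good leaving group is a weak base: the lower the pKₐ of its conjugate acid, the more readily it departs.
molecular nitrogen (N₂): no meaningful conjugate acid; N₂ departs as an exceptionally stable neutral molecule
chloride (Cl⁻): pKₐ(HCl) ≈ -7
fluoride (F⁻): pKₐ(HF) ≈ 3.2
hydroxide (OH⁻): pKₐ(H₂O) ≈ 15.7

molecular nitrogen (N₂) > chloride (Cl⁻) > fluoride (F⁻) > hydroxide (OH⁻)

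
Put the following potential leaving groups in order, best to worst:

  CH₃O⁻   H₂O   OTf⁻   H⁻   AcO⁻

OTf⁻ > H₂O > AcO⁻ > CH₃O⁻ > H⁻

OTf⁻: pKₐ(CF₃SO₃H (triflic acid)) ≈ -14
H₂O: pKₐ(H₃O⁺) ≈ -1.7
AcO⁻: pKₐ(CH₃COOH) ≈ 4.8 — resonance-stabilised but still a weak base
CH₃O⁻: pKₐ(CH₃OH) ≈ 15.5 — strong base; alkoxides do not leave unassisted
H⁻: pKₐ(H₂) ≈ 36 — extremely strong base; leaves only in special hydride-transfer contexts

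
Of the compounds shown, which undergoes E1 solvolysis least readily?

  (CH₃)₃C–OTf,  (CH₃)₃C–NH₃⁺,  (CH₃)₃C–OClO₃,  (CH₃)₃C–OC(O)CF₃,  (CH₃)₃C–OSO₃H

(CH₃)₃C–NH₃⁺

With the same alkyl group throughout, only the leaving group differentiates the rates.
A good leaving group is a weak base: the lower the pKₐ of its conjugate acid, the more readily it departs.
(CH₃)₃C–OTf loses OTf⁻: pKₐ(CF₃SO₃H (triflic acid)) ≈ -14
(CH₃)₃C–OClO₃ loses ClO₄⁻: pKₐ(HClO₄) ≈ -10
(CH₃)₃C–OSO₃H loses HSO₄⁻: pKₐ(H₂SO₄) ≈ -3
(CH₃)₃C–OC(O)CF₃ loses CF₃COO⁻: pKₐ(CF₃COOH) ≈ 0.2
(CH₃)₃C–NH₃⁺ loses NH₃: pKₐ(NH₄⁺) ≈ 9.2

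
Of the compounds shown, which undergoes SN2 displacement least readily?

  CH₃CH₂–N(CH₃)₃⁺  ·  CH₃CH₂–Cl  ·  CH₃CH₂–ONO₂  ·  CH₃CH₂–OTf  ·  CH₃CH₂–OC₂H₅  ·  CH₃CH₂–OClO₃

Same R in every case — rank the leaving groups.
A good leaving group is a weak base: the lower the pKₐ of its conjugate acid, the more readily it departs.
CH₃CH₂–OTf loses OTf⁻: pKₐ(CF₃SO₃H (triflic acid)) ≈ -14
CH₃CH₂–OClO₃ loses ClO₄⁻: pKₐ(HClO₄) ≈ -10
CH₃CH₂–Cl loses Cl⁻: pKₐ(HCl) ≈ -7
CH₃CH₂–ONO₂ loses NO₃⁻: pKₐ(HNO₃) ≈ -1.3
CH₃CH₂–N(CH₃)₃⁺ loses NR'₃: pKₐ(R'₃NH⁺) ≈ 10.7
CH₃CH₂–OC₂H₅ loses CH₃CH₂O⁻: pKₐ(CH₃CH₂OH) ≈ 16

CH₃CH₂–OC₂H₅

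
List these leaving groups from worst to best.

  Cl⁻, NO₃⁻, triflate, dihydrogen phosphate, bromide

dihydrogen phosphate < NO₃⁻ < Cl⁻ < bromide < triflate

Rank by basicity of the departing species: weakest base leaves most easily.
triflate: pKₐ(CF₃SO₃H (triflic acid)) ≈ -14 — charge spread over three oxygens and a CF₃ group; the premier leaving group in synthesis
bromide: pKₐ(HBr) ≈ -9 — weak base; good leaving group
Cl⁻: pKₐ(HCl) ≈ -7 — moderately weak base
NO₃⁻: pKₐ(HNO₃) ≈ -1.3
dihydrogen phosphate: pKₐ(H₃PO₄) ≈ 2.1 — moderate base; biological leaving group after further activation
The question asks for worst first, so the sequence is read in increasing leaving-group ability.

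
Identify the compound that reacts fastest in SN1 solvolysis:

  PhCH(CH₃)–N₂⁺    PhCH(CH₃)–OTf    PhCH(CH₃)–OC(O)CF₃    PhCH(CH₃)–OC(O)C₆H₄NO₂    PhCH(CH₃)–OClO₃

With the same alkyl group throughout, only the leaving group differentiates the rates.
Rank by basicity of the departing species: weakest base leaves most easily.
PhCH(CH₃)–N₂⁺ loses N₂: no meaningful conjugate acid; N₂ departs as an exceptionally stable neutral molecule
PhCH(CH₃)–OTf loses OTf⁻: pKₐ(CF₃SO₃H (triflic acid)) ≈ -14
PhCH(CH₃)–OClO₃ loses ClO₄⁻: pKₐ(HClO₄) ≈ -10
PhCH(CH₃)–OC(O)CF₃ loses CF₃COO⁻: pKₐ(CF₃COOH) ≈ 0.2
PhCH(CH₃)–OC(O)C₆H₄NO₂ loses p-O₂N–C₆H₄–COO⁻: pKₐ(p-nitrobenzoic acid) ≈ 3.4

PhCH(CH₃)–N₂⁺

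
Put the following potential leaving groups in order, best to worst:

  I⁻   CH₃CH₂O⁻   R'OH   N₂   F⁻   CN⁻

N₂ > I⁻ > R'OH > F⁻ > CN⁻ > CH₃CH₂O⁻

Leaving-group ability tracks the stability of the departed species; conjugate-acid pKₐ is the usual yardstick (lower pKₐ → better LG).
N₂: no meaningful conjugate acid; N₂ departs as an exceptionally stable neutral molecule
I⁻: pKₐ(HI) ≈ -10
R'OH: pKₐ(R'OH₂⁺) ≈ -2.4
F⁻: pKₐ(HF) ≈ 3.2
CN⁻: pKₐ(HCN) ≈ 9.2
CH₃CH₂O⁻: pKₐ(CH₃CH₂OH) ≈ 16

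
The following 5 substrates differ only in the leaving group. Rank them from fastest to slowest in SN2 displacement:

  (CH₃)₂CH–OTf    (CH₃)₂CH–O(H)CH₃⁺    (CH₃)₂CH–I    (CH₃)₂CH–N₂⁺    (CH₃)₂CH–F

(CH₃)₂CH–N₂⁺ > (CH₃)₂CH–OTf > (CH₃)₂CH–I > (CH₃)₂CH–O(H)CH₃⁺ > (CH₃)₂CH–F

With the same alkyl group throughout, only the leaving group differentiates the rates.
Leaving-group ability tracks the stability of the departed species; conjugate-acid pKₐ is the usual yardstick (lower pKₐ → better LG).
(CH₃)₂CH–N₂⁺ loses N₂: no meaningful conjugate acid; N₂ departs as an exceptionally stable neutral molecule
(CH₃)₂CH–OTf loses OTf⁻: pKₐ(CF₃SO₃H (triflic acid)) ≈ -14
(CH₃)₂CH–I loses I⁻: pKₐ(HI) ≈ -10
(CH₃)₂CH–O(H)CH₃⁺ loses R'OH: pKₐ(R'OH₂⁺) ≈ -2.4
(CH₃)₂CH–F loses F⁻: pKₐ(HF) ≈ 3.2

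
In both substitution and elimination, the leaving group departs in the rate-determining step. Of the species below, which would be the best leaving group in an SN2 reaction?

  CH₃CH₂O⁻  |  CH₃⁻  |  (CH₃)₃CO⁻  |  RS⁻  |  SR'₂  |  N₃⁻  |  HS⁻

SR'₂: pKₐ(R'₂SH⁺) ≈ -7
N₃⁻: pKₐ(HN₃) ≈ 4.7
HS⁻: pKₐ(H₂S) ≈ 7
RS⁻: pKₐ(RSH (a thiol)) ≈ 10.5
CH₃CH₂O⁻: pKₐ(CH₃CH₂OH) ≈ 16
(CH₃)₃CO⁻: pKₐ(t-BuOH) ≈ 18
CH₃⁻: pKₐ(CH₄) ≈ 48

SR'₂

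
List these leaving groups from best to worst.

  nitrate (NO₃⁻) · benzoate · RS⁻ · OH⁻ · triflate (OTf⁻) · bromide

triflate (OTf⁻): pKₐ(CF₃SO₃H (triflic acid)) ≈ -14
bromide: pKₐ(HBr) ≈ -9
nitrate (NO₃⁻): pKₐ(HNO₃) ≈ -1.3
benzoate: pKₐ(C₆H₅COOH) ≈ 4.2
RS⁻: pKₐ(RSH (a thiol)) ≈ 10.5
OH⁻: pKₐ(H₂O) ≈ 15.7

triflate (OTf⁻) > bromide > nitrate (NO₃⁻) > benzoate > RS⁻ > OH⁻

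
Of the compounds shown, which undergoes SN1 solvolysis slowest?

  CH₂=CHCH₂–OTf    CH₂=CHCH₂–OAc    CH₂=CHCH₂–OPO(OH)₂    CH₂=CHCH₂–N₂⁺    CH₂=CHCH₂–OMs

CH₂=CHCH₂–OAc

Same R in every case — rank the leaving groups.
The more stable X⁻ (or X) is on its own — i.e. the weaker a base it is — the better a leaving group it makes.
CH₂=CHCH₂–N₂⁺ loses N₂: no meaningful conjugate acid; N₂ departs as an exceptionally stable neutral molecule
CH₂=CHCH₂–OTf loses OTf⁻: pKₐ(CF₃SO₃H (triflic acid)) ≈ -14
CH₂=CHCH₂–OMs loses OMs⁻: pKₐ(CH₃SO₃H (MsOH)) ≈ -1.9
CH₂=CHCH₂–OPO(OH)₂ loses H₂PO₄⁻: pKₐ(H₃PO₄) ≈ 2.1
CH₂=CHCH₂–OAc loses AcO⁻: pKₐ(CH₃COOH) ≈ 4.8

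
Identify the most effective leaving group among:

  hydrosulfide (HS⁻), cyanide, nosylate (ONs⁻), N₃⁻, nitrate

nosylate (ONs⁻)

nosylate (ONs⁻): pKₐ(p-O₂NC₆H₄SO₃H) ≈ -3.5
nitrate: pKₐ(HNO₃) ≈ -1.3
N₃⁻: pKₐ(HN₃) ≈ 4.7
hydrosulfide (HS⁻): pKₐ(H₂S) ≈ 7
cyanide: pKₐ(HCN) ≈ 9.2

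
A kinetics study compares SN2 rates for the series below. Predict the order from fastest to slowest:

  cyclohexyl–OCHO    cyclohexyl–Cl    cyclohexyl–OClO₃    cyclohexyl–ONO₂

Identical carbon frameworks mean the comparison reduces to leaving-group quality.
A good leaving group is a weak base: the lower the pKₐ of its conjugate acid, the more readily it departs.
cyclohexyl–OClO₃ loses ClO₄⁻: pKₐ(HClO₄) ≈ -10
cyclohexyl–Cl loses Cl⁻: pKₐ(HCl) ≈ -7
cyclohexyl–ONO₂ loses NO₃⁻: pKₐ(HNO₃) ≈ -1.3
cyclohexyl–OCHO loses HCOO⁻: pKₐ(HCOOH) ≈ 3.8

cyclohexyl–OClO₃ > cyclohexyl–Cl > cyclohexyl–ONO₂ > cyclohexyl–OCHO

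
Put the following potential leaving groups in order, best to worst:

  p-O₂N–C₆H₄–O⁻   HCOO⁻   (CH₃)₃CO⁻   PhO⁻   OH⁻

HCOO⁻ > p-O₂N–C₆H₄–O⁻ > PhO⁻ > OH⁻ > (CH₃)₃CO⁻

HCOO⁻: pKₐ(HCOOH) ≈ 3.8
p-O₂N–C₆H₄–O⁻: pKₐ(p-nitrophenol) ≈ 7.2 — nitro group delocalises the charge; the classic chromogenic LG
PhO⁻: pKₐ(C₆H₅OH (phenol)) ≈ 10
OH⁻: pKₐ(H₂O) ≈ 15.7 — strong base; essentially never leaves without prior activation
(CH₃)₃CO⁻: pKₐ(t-BuOH) ≈ 18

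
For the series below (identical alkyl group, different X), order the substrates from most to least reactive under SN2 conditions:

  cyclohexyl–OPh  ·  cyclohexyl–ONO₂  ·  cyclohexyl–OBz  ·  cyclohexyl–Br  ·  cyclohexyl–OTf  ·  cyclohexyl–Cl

cyclohexyl–OTf > cyclohexyl–Br > cyclohexyl–Cl > cyclohexyl–ONO₂ > cyclohexyl–OBz > cyclohexyl–OPh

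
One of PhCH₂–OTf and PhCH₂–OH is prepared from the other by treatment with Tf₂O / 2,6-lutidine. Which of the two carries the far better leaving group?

PhCH₂–OTf

From PhCH₂–OH the departing group would be OH⁻ (pKₐ(H₂O) ≈ 15.7). Strong base; essentially never leaves without prior activation.
From PhCH₂–OTf the leaving group is OTf⁻ (pKₐ(CF₃SO₃H (triflic acid)) ≈ -14). Charge spread over three oxygens and a CF₃ group; the premier leaving group in synthesis.
Treatment with Tf₂O / 2,6-lutidine works by converting the hydroxyl into a triflate, making PhCH₂–OTf enormously more reactive.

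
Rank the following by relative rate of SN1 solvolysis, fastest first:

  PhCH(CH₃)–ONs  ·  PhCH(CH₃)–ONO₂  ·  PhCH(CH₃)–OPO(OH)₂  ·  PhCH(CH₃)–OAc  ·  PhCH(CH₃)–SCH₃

The skeletons are identical, so relative rate is governed entirely by leaving-group ability.
Rank by basicity of the departing species: weakest base leaves most easily.
PhCH(CH₃)–ONs loses ONs⁻: pKₐ(p-O₂NC₆H₄SO₃H) ≈ -3.5
PhCH(CH₃)–ONO₂ loses NO₃⁻: pKₐ(HNO₃) ≈ -1.3
PhCH(CH₃)–OPO(OH)₂ loses H₂PO₄⁻: pKₐ(H₃PO₄) ≈ 2.1
PhCH(CH₃)–OAc loses AcO⁻: pKₐ(CH₃COOH) ≈ 4.8
PhCH(CH₃)–SCH₃ loses RS⁻: pKₐ(RSH (a thiol)) ≈ 10.5

PhCH(CH₃)–ONs > PhCH(CH₃)–ONO₂ > PhCH(CH₃)–OPO(OH)₂ > PhCH(CH₃)–OAc > PhCH(CH₃)–SCH₃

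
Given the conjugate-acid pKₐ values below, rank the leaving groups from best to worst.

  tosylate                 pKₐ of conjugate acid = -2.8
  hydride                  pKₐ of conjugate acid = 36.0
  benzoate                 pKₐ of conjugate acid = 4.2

tosylate > benzoate > hydride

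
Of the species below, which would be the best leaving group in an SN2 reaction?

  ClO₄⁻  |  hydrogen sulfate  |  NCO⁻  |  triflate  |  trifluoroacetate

triflate

Rank by basicity of the departing species: weakest base leaves most easily.
triflate: pKₐ(CF₃SO₃H (triflic acid)) ≈ -14
ClO₄⁻: pKₐ(HClO₄) ≈ -10
hydrogen sulfate: pKₐ(H₂SO₄) ≈ -3
trifluoroacetate: pKₐ(CF₃COOH) ≈ 0.2
NCO⁻: pKₐ(HOCN) ≈ 3.5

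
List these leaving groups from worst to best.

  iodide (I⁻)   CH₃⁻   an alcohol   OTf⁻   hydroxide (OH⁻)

CH₃⁻ < hydroxide (OH⁻) < an alcohol < iodide (I⁻) < OTf⁻

The more stable X⁻ (or X) is on its own — i.e. the weaker a base it is — the better a leaving group it makes.
OTf⁻: pKₐ(CF₃SO₃H (triflic acid)) ≈ -14
iodide (I⁻): pKₐ(HI) ≈ -10
an alcohol: pKₐ(R'OH₂⁺) ≈ -2.4
hydroxide (OH⁻): pKₐ(H₂O) ≈ 15.7
CH₃⁻: pKₐ(CH₄) ≈ 48
The question asks for worst first, so the sequence is read in increasing leaving-group ability.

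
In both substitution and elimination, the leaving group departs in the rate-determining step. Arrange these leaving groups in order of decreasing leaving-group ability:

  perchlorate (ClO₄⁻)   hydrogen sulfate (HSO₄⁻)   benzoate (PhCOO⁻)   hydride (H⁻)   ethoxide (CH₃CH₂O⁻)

A good leaving group is a weak base: the lower the pKₐ of its conjugate acid, the more readily it departs.
perchlorate (ClO₄⁻): pKₐ(HClO₄) ≈ -10 — extremely weak base; rarely used for safety reasons
hydrogen sulfate (HSO₄⁻): pKₐ(H₂SO₄) ≈ -3 — conjugate base of a strong mineral acid
benzoate (PhCOO⁻): pKₐ(C₆H₅COOH) ≈ 4.2
ethoxide (CH₃CH₂O⁻): pKₐ(CH₃CH₂OH) ≈ 16
hydride (H⁻): pKₐ(H₂) ≈ 36 — extremely strong base; leaves only in special hydride-transfer contexts

perchlorate (ClO₄⁻) > hydrogen sulfate (HSO₄⁻) > benzoate (PhCOO⁻) > ethoxide (CH₃CH₂O⁻) > hydride (H⁻)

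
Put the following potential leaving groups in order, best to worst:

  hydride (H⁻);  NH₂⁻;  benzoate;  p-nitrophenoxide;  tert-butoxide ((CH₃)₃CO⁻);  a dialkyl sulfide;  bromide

bromide: pKₐ(HBr) ≈ -9
a dialkyl sulfide: pKₐ(R'₂SH⁺) ≈ -7
benzoate: pKₐ(C₆H₅COOH) ≈ 4.2
p-nitrophenoxide: pKₐ(p-nitrophenol) ≈ 7.2
tert-butoxide ((CH₃)₃CO⁻): pKₐ(t-BuOH) ≈ 18
hydride (H⁻): pKₐ(H₂) ≈ 36
NH₂⁻: pKₐ(NH₃) ≈ 38

bromide > a dialkyl sulfide > benzoate > p-nitrophenoxide > tert-butoxide ((CH₃)₃CO⁻) > hydride (H⁻) > NH₂⁻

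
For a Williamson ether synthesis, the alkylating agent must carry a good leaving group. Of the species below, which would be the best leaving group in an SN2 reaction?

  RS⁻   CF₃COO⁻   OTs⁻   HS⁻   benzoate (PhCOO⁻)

OTs⁻

A good leaving group is a weak base: the lower the pKₐ of its conjugate acid, the more readily it departs.
OTs⁻: pKₐ(p-CH₃C₆H₄SO₃H (TsOH)) ≈ -2.8
CF₃COO⁻: pKₐ(CF₃COOH) ≈ 0.2
benzoate (PhCOO⁻): pKₐ(C₆H₅COOH) ≈ 4.2
HS⁻: pKₐ(H₂S) ≈ 7
RS⁻: pKₐ(RSH (a thiol)) ≈ 10.5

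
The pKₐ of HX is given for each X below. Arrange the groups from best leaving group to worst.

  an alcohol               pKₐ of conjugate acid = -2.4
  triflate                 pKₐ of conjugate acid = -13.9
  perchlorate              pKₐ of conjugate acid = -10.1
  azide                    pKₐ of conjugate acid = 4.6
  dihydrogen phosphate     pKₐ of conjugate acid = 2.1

triflate > perchlorate > an alcohol > dihydrogen phosphate > azide

Lower conjugate-acid pKₐ ⇒ weaker base ⇒ better leaving group.
Sorting by the given values: triflate (-13.9), perchlorate (-10.1), an alcohol (-2.4), dihydrogen phosphate (2.1), azide (4.6).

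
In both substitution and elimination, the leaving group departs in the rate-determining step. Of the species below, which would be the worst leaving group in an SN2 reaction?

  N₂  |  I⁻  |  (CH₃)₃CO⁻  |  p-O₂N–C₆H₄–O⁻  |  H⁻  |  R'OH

H⁻

Rank by basicity of the departing species: weakest base leaves most easily.
N₂: no meaningful conjugate acid; N₂ departs as an exceptionally stable neutral molecule
I⁻: pKₐ(HI) ≈ -10
R'OH: pKₐ(R'OH₂⁺) ≈ -2.4
p-O₂N–C₆H₄–O⁻: pKₐ(p-nitrophenol) ≈ 7.2
(CH₃)₃CO⁻: pKₐ(t-BuOH) ≈ 18
H⁻: pKₐ(H₂) ≈ 36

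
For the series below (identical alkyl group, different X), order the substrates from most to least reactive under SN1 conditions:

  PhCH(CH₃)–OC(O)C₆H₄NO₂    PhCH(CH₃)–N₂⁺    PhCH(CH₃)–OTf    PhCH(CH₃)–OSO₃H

Same R in every case — rank the leaving groups.
A good leaving group is a weak base: the lower the pKₐ of its conjugate acid, the more readily it departs.
PhCH(CH₃)–N₂⁺ loses N₂: no meaningful conjugate acid; N₂ departs as an exceptionally stable neutral molecule
PhCH(CH₃)–OTf loses OTf⁻: pKₐ(CF₃SO₃H (triflic acid)) ≈ -14
PhCH(CH₃)–OSO₃H loses HSO₄⁻: pKₐ(H₂SO₄) ≈ -3
PhCH(CH₃)–OC(O)C₆H₄NO₂ loses p-O₂N–C₆H₄–COO⁻: pKₐ(p-nitrobenzoic acid) ≈ 3.4

PhCH(CH₃)–N₂⁺ > PhCH(CH₃)–OTf > PhCH(CH₃)–OSO₃H > PhCH(CH₃)–OC(O)C₆H₄NO₂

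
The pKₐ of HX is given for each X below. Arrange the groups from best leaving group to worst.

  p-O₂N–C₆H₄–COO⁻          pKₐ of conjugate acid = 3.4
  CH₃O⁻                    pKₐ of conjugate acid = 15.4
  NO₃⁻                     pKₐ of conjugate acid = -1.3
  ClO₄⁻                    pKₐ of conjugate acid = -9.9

ClO₄⁻ > NO₃⁻ > p-O₂N–C₆H₄–COO⁻ > CH₃O⁻

Lower conjugate-acid pKₐ ⇒ weaker base ⇒ better leaving group.
Sorting by the given values: ClO₄⁻ (-9.9), NO₃⁻ (-1.3), p-O₂N–C₆H₄–COO⁻ (3.4), CH₃O⁻ (15.4).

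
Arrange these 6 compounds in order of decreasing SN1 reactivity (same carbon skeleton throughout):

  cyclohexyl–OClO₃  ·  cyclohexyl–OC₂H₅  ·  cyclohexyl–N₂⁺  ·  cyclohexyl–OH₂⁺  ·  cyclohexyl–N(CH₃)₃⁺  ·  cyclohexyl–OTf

cyclohexyl–N₂⁺ > cyclohexyl–OTf > cyclohexyl–OClO₃ > cyclohexyl–OH₂⁺ > cyclohexyl–N(CH₃)₃⁺ > cyclohexyl–OC₂H₅

The skeletons are identical, so relative rate is governed entirely by leaving-group ability.
The more stable X⁻ (or X) is on its own — i.e. the weaker a base it is — the better a leaving group it makes.
cyclohexyl–N₂⁺ loses N₂: no meaningful conjugate acid; N₂ departs as an exceptionally stable neutral molecule
cyclohexyl–OTf loses OTf⁻: pKₐ(CF₃SO₃H (triflic acid)) ≈ -14
cyclohexyl–OClO₃ loses ClO₄⁻: pKₐ(HClO₄) ≈ -10
cyclohexyl–OH₂⁺ loses H₂O: pKₐ(H₃O⁺) ≈ -1.7
cyclohexyl–N(CH₃)₃⁺ loses NR'₃: pKₐ(R'₃NH⁺) ≈ 10.7
cyclohexyl–OC₂H₅ loses CH₃CH₂O⁻: pKₐ(CH₃CH₂OH) ≈ 16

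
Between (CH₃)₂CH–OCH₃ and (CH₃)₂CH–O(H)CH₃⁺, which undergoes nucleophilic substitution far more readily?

(CH₃)₂CH–O(H)CH₃⁺

From (CH₃)₂CH–OCH₃ the departing group would be CH₃O⁻ (pKₐ(CH₃OH) ≈ 15.5). Strong base; alkoxides do not leave unassisted.
From (CH₃)₂CH–O(H)CH₃⁺ the leaving group is R'OH (pKₐ(R'OH₂⁺) ≈ -2.4). Neutral; leaves from a protonated ether (an oxonium ion, R–O(H)R'⁺).
(In practice (CH₃)₂CH–O(H)CH₃⁺ is made from (CH₃)₂CH–OCH₃ by protonation with concentrated HI, allowing neutral methanol, rather than methoxide, to depart.)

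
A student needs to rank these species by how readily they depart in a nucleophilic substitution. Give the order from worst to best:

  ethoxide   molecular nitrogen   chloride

molecular nitrogen: no meaningful conjugate acid; N₂ departs as an exceptionally stable neutral molecule
chloride: pKₐ(HCl) ≈ -7
ethoxide: pKₐ(CH₃CH₂OH) ≈ 16 — strong base; alkoxides do not leave unassisted
The question asks for worst first, so the sequence is read in increasing leaving-group ability.

ethoxide < chloride < molecular nitrogen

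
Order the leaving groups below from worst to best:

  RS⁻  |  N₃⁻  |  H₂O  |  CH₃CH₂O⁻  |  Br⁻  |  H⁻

H⁻ < CH₃CH₂O⁻ < RS⁻ < N₃⁻ < H₂O < Br⁻

Leaving-group ability tracks the stability of the departed species; conjugate-acid pKₐ is the usual yardstick (lower pKₐ → better LG).
Br⁻: pKₐ(HBr) ≈ -9
H₂O: pKₐ(H₃O⁺) ≈ -1.7 — neutral; leaves from a protonated alcohol (R–OH₂⁺)
N₃⁻: pKₐ(HN₃) ≈ 4.7
RS⁻: pKₐ(RSH (a thiol)) ≈ 10.5 — moderately basic; rarely leaves without activation
CH₃CH₂O⁻: pKₐ(CH₃CH₂OH) ≈ 16 — strong base; alkoxides do not leave unassisted
H⁻: pKₐ(H₂) ≈ 36 — extremely strong base; leaves only in special hydride-transfer contexts
Listed from poorest to best leaving group as asked.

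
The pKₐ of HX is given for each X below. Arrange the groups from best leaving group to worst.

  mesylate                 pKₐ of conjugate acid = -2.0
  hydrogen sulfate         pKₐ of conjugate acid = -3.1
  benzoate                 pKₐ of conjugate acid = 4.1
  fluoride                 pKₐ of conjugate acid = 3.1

hydrogen sulfate > mesylate > fluoride > benzoate

Lower conjugate-acid pKₐ ⇒ weaker base ⇒ better leaving group.
Sorting by the given values: hydrogen sulfate (-3.1), mesylate (-2.0), fluoride (3.1), benzoate (4.1).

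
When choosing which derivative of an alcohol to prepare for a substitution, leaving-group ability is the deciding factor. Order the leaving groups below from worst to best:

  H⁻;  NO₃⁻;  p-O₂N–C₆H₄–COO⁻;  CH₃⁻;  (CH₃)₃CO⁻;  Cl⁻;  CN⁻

A good leaving group is a weak base: the lower the pKₐ of its conjugate acid, the more readily it departs.
Cl⁻: pKₐ(HCl) ≈ -7 — moderately weak base
NO₃⁻: pKₐ(HNO₃) ≈ -1.3
p-O₂N–C₆H₄–COO⁻: pKₐ(p-nitrobenzoic acid) ≈ 3.4
CN⁻: pKₐ(HCN) ≈ 9.2 — sp carbon stabilises the charge somewhat, but still a poor LG
(CH₃)₃CO⁻: pKₐ(t-BuOH) ≈ 18 — bulky, strongly basic alkoxide
H⁻: pKₐ(H₂) ≈ 36 — extremely strong base; leaves only in special hydride-transfer contexts
CH₃⁻: pKₐ(CH₄) ≈ 48
The question asks for worst first, so the sequence is read in increasing leaving-group ability.

CH₃⁻ < H⁻ < (CH₃)₃CO⁻ < CN⁻ < p-O₂N–C₆H₄–COO⁻ < NO₃⁻ < Cl⁻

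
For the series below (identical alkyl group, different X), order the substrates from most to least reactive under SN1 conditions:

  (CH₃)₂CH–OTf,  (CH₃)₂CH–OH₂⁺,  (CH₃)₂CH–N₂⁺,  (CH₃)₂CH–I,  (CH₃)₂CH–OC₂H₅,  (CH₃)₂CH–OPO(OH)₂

Identical carbon frameworks mean the comparison reduces to leaving-group quality.
Rank by basicity of the departing species: weakest base leaves most easily.
(CH₃)₂CH–N₂⁺ loses N₂: no meaningful conjugate acid; N₂ departs as an exceptionally stable neutral molecule
(CH₃)₂CH–OTf loses OTf⁻: pKₐ(CF₃SO₃H (triflic acid)) ≈ -14
(CH₃)₂CH–I loses I⁻: pKₐ(HI) ≈ -10
(CH₃)₂CH–OH₂⁺ loses H₂O: pKₐ(H₃O⁺) ≈ -1.7
(CH₃)₂CH–OPO(OH)₂ loses H₂PO₄⁻: pKₐ(H₃PO₄) ≈ 2.1
(CH₃)₂CH–OC₂H₅ loses CH₃CH₂O⁻: pKₐ(CH₃CH₂OH) ≈ 16

(CH₃)₂CH–N₂⁺ > (CH₃)₂CH–OTf > (CH₃)₂CH–I > (CH₃)₂CH–OH₂⁺ > (CH₃)₂CH–OPO(OH)₂ > (CH₃)₂CH–OC₂H₅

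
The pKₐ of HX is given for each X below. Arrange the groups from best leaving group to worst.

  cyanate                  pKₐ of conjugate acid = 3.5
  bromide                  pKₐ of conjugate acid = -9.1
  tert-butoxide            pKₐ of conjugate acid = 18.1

bromide > cyanate > tert-butoxide

Lower conjugate-acid pKₐ ⇒ weaker base ⇒ better leaving group.
Sorting by the given values: bromide (-9.1), cyanate (3.5), tert-butoxide (18.1).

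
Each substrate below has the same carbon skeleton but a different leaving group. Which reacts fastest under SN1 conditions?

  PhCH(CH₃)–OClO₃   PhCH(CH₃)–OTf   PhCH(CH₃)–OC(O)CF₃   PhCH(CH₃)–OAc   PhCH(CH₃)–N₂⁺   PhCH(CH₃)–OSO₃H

The skeletons are identical, so relative rate is governed entirely by leaving-group ability.
Rank by basicity of the departing species: weakest base leaves most easily.
PhCH(CH₃)–N₂⁺ loses N₂: no meaningful conjugate acid; N₂ departs as an exceptionally stable neutral molecule
PhCH(CH₃)–OTf loses OTf⁻: pKₐ(CF₃SO₃H (triflic acid)) ≈ -14
PhCH(CH₃)–OClO₃ loses ClO₄⁻: pKₐ(HClO₄) ≈ -10
PhCH(CH₃)–OSO₃H loses HSO₄⁻: pKₐ(H₂SO₄) ≈ -3
PhCH(CH₃)–OC(O)CF₃ loses CF₃COO⁻: pKₐ(CF₃COOH) ≈ 0.2
PhCH(CH₃)–OAc loses AcO⁻: pKₐ(CH₃COOH) ≈ 4.8

PhCH(CH₃)–N₂⁺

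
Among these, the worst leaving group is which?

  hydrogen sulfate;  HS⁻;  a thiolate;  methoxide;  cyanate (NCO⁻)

methoxide

hydrogen sulfate: pKₐ(H₂SO₄) ≈ -3
cyanate (NCO⁻): pKₐ(HOCN) ≈ 3.5
HS⁻: pKₐ(H₂S) ≈ 7
a thiolate: pKₐ(RSH (a thiol)) ≈ 10.5
methoxide: pKₐ(CH₃OH) ≈ 15.5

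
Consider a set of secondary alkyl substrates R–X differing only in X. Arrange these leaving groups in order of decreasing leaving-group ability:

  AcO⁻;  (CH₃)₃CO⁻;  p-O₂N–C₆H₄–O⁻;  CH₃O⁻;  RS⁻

The more stable X⁻ (or X) is on its own — i.e. the weaker a base it is — the better a leaving group it makes.
AcO⁻: pKₐ(CH₃COOH) ≈ 4.8
p-O₂N–C₆H₄–O⁻: pKₐ(p-nitrophenol) ≈ 7.2
RS⁻: pKₐ(RSH (a thiol)) ≈ 10.5
CH₃O⁻: pKₐ(CH₃OH) ≈ 15.5
(CH₃)₃CO⁻: pKₐ(t-BuOH) ≈ 18

AcO⁻ > p-O₂N–C₆H₄–O⁻ > RS⁻ > CH₃O⁻ > (CH₃)₃CO⁻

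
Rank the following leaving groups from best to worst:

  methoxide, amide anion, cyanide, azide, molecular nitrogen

molecular nitrogen: no meaningful conjugate acid; N₂ departs as an exceptionally stable neutral molecule
azide: pKₐ(HN₃) ≈ 4.7 — linear, resonance-stabilised
cyanide: pKₐ(HCN) ≈ 9.2 — sp carbon stabilises the charge somewhat, but still a poor LG
methoxide: pKₐ(CH₃OH) ≈ 15.5
amide anion: pKₐ(NH₃) ≈ 38

molecular nitrogen > azide > cyanide > methoxide > amide anion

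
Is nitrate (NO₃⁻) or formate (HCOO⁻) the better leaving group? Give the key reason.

nitrate (NO₃⁻)

nitrate (NO₃⁻) is the better leaving group.
pKₐ(HNO₃) ≈ -1.3 versus pKₐ(HCOOH) ≈ 3.8: nitrate (NO₃⁻) is the much weaker base.
Resonance-delocalised over three oxygens.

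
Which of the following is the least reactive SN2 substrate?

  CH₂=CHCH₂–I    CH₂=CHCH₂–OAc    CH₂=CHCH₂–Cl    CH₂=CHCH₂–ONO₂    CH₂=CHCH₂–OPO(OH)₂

Identical carbon frameworks mean the comparison reduces to leaving-group quality.
Rank by basicity of the departing species: weakest base leaves most easily.
CH₂=CHCH₂–I loses I⁻: pKₐ(HI) ≈ -10
CH₂=CHCH₂–Cl loses Cl⁻: pKₐ(HCl) ≈ -7
CH₂=CHCH₂–ONO₂ loses NO₃⁻: pKₐ(HNO₃) ≈ -1.3
CH₂=CHCH₂–OPO(OH)₂ loses H₂PO₄⁻: pKₐ(H₃PO₄) ≈ 2.1
CH₂=CHCH₂–OAc loses AcO⁻: pKₐ(CH₃COOH) ≈ 4.8

CH₂=CHCH₂–OAc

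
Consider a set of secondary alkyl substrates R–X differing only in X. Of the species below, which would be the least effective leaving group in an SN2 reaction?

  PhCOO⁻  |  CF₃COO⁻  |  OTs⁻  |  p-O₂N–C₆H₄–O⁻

The more stable X⁻ (or X) is on its own — i.e. the weaker a base it is — the better a leaving group it makes.
OTs⁻: pKₐ(p-CH₃C₆H₄SO₃H (TsOH)) ≈ -2.8
CF₃COO⁻: pKₐ(CF₃COOH) ≈ 0.2
PhCOO⁻: pKₐ(C₆H₅COOH) ≈ 4.2
p-O₂N–C₆H₄–O⁻: pKₐ(p-nitrophenol) ≈ 7.2

p-O₂N–C₆H₄–O⁻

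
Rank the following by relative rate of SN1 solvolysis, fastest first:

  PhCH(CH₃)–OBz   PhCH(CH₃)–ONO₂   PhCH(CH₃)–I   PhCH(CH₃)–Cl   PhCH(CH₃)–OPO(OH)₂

PhCH(CH₃)–I > PhCH(CH₃)–Cl > PhCH(CH₃)–ONO₂ > PhCH(CH₃)–OPO(OH)₂ > PhCH(CH₃)–OBz

Same R in every case — rank the leaving groups.
The more stable X⁻ (or X) is on its own — i.e. the weaker a base it is — the better a leaving group it makes.
PhCH(CH₃)–I loses I⁻: pKₐ(HI) ≈ -10
PhCH(CH₃)–Cl loses Cl⁻: pKₐ(HCl) ≈ -7
PhCH(CH₃)–ONO₂ loses NO₃⁻: pKₐ(HNO₃) ≈ -1.3
PhCH(CH₃)–OPO(OH)₂ loses H₂PO₄⁻: pKₐ(H₃PO₄) ≈ 2.1
PhCH(CH₃)–OBz loses PhCOO⁻: pKₐ(C₆H₅COOH) ≈ 4.2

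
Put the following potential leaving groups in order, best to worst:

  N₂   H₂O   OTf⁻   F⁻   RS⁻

N₂: no meaningful conjugate acid; N₂ departs as an exceptionally stable neutral molecule
OTf⁻: pKₐ(CF₃SO₃H (triflic acid)) ≈ -14
H₂O: pKₐ(H₃O⁺) ≈ -1.7
F⁻: pKₐ(HF) ≈ 3.2
RS⁻: pKₐ(RSH (a thiol)) ≈ 10.5

N₂ > OTf⁻ > H₂O > F⁻ > RS⁻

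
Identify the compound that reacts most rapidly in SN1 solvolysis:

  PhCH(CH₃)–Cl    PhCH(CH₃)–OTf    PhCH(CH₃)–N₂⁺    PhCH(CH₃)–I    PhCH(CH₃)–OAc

PhCH(CH₃)–N₂⁺

With the same alkyl group throughout, only the leaving group differentiates the rates.
Leaving-group ability tracks the stability of the departed species; conjugate-acid pKₐ is the usual yardstick (lower pKₐ → better LG).
PhCH(CH₃)–N₂⁺ loses N₂: no meaningful conjugate acid; N₂ departs as an exceptionally stable neutral molecule
PhCH(CH₃)–OTf loses OTf⁻: pKₐ(CF₃SO₃H (triflic acid)) ≈ -14
PhCH(CH₃)–I loses I⁻: pKₐ(HI) ≈ -10
PhCH(CH₃)–Cl loses Cl⁻: pKₐ(HCl) ≈ -7
PhCH(CH₃)–OAc loses AcO⁻: pKₐ(CH₃COOH) ≈ 4.8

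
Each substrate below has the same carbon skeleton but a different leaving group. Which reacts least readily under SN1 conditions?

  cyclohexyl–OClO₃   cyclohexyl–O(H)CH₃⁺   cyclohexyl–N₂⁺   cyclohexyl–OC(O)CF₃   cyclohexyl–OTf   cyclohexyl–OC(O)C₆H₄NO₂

The skeletons are identical, so relative rate is governed entirely by leaving-group ability.
A good leaving group is a weak base: the lower the pKₐ of its conjugate acid, the more readily it departs.
cyclohexyl–N₂⁺ loses N₂: no meaningful conjugate acid; N₂ departs as an exceptionally stable neutral molecule
cyclohexyl–OTf loses OTf⁻: pKₐ(CF₃SO₃H (triflic acid)) ≈ -14
cyclohexyl–OClO₃ loses ClO₄⁻: pKₐ(HClO₄) ≈ -10
cyclohexyl–O(H)CH₃⁺ loses R'OH: pKₐ(R'OH₂⁺) ≈ -2.4
cyclohexyl–OC(O)CF₃ loses CF₃COO⁻: pKₐ(CF₃COOH) ≈ 0.2
cyclohexyl–OC(O)C₆H₄NO₂ loses p-O₂N–C₆H₄–COO⁻: pKₐ(p-nitrobenzoic acid) ≈ 3.4

cyclohexyl–OC(O)C₆H₄NO₂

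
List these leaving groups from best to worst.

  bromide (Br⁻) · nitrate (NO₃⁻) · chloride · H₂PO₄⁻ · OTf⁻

OTf⁻: pKₐ(CF₃SO₃H (triflic acid)) ≈ -14 — charge spread over three oxygens and a CF₃ group; the premier leaving group in synthesis
bromide (Br⁻): pKₐ(HBr) ≈ -9
chloride: pKₐ(HCl) ≈ -7 — moderately weak base
nitrate (NO₃⁻): pKₐ(HNO₃) ≈ -1.3 — resonance-delocalised over three oxygens
H₂PO₄⁻: pKₐ(H₃PO₄) ≈ 2.1 — moderate base; biological leaving group after further activation

OTf⁻ > bromide (Br⁻) > chloride > nitrate (NO₃⁻) > H₂PO₄⁻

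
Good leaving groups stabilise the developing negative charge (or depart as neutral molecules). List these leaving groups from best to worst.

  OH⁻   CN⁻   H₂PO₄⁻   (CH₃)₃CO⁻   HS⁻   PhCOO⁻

The more stable X⁻ (or X) is on its own — i.e. the weaker a base it is — the better a leaving group it makes.
H₂PO₄⁻: pKₐ(H₃PO₄) ≈ 2.1 — moderate base; biological leaving group after further activation
PhCOO⁻: pKₐ(C₆H₅COOH) ≈ 4.2 — aryl carboxylate
HS⁻: pKₐ(H₂S) ≈ 7 — larger and more polarisable than the oxygen analogue
CN⁻: pKₐ(HCN) ≈ 9.2 — sp carbon stabilises the charge somewhat, but still a poor LG
OH⁻: pKₐ(H₂O) ≈ 15.7 — strong base; essentially never leaves without prior activation
(CH₃)₃CO⁻: pKₐ(t-BuOH) ≈ 18

H₂PO₄⁻ > PhCOO⁻ > HS⁻ > CN⁻ > OH⁻ > (CH₃)₃CO⁻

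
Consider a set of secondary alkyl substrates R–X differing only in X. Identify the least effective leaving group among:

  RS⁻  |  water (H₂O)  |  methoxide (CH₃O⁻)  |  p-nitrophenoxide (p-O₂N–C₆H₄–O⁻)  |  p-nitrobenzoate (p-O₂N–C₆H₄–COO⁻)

methoxide (CH₃O⁻)

A good leaving group is a weak base: the lower the pKₐ of its conjugate acid, the more readily it departs.
water (H₂O): pKₐ(H₃O⁺) ≈ -1.7
p-nitrobenzoate (p-O₂N–C₆H₄–COO⁻): pKₐ(p-nitrobenzoic acid) ≈ 3.4
p-nitrophenoxide (p-O₂N–C₆H₄–O⁻): pKₐ(p-nitrophenol) ≈ 7.2
RS⁻: pKₐ(RSH (a thiol)) ≈ 10.5
methoxide (CH₃O⁻): pKₐ(CH₃OH) ≈ 15.5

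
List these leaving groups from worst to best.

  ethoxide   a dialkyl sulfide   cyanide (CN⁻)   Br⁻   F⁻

Rank by basicity of the departing species: weakest base leaves most easily.
Br⁻: pKₐ(HBr) ≈ -9
a dialkyl sulfide: pKₐ(R'₂SH⁺) ≈ -7
F⁻: pKₐ(HF) ≈ 3.2
cyanide (CN⁻): pKₐ(HCN) ≈ 9.2
ethoxide: pKₐ(CH₃CH₂OH) ≈ 16
The question asks for worst first, so the sequence is read in increasing leaving-group ability.

ethoxide < cyanide (CN⁻) < F⁻ < a dialkyl sulfide < Br⁻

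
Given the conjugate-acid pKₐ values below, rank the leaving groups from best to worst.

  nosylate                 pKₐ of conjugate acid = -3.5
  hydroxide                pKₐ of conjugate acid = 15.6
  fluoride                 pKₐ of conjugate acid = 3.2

nosylate > fluoride > hydroxide

Lower conjugate-acid pKₐ ⇒ weaker base ⇒ better leaving group.
Sorting by the given values: nosylate (-3.5), fluoride (3.2), hydroxide (15.6).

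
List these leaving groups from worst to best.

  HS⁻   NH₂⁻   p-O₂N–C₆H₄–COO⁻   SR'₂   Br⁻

NH₂⁻ < HS⁻ < p-O₂N–C₆H₄–COO⁻ < SR'₂ < Br⁻

Rank by basicity of the departing species: weakest base leaves most easily.
Br⁻: pKₐ(HBr) ≈ -9
SR'₂: pKₐ(R'₂SH⁺) ≈ -7
p-O₂N–C₆H₄–COO⁻: pKₐ(p-nitrobenzoic acid) ≈ 3.4
HS⁻: pKₐ(H₂S) ≈ 7
NH₂⁻: pKₐ(NH₃) ≈ 38
The question asks for worst first, so the sequence is read in increasing leaving-group ability.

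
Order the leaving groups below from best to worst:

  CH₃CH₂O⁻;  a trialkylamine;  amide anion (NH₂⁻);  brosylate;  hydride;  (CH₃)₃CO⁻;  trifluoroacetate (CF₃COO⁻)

brosylate: pKₐ(p-BrC₆H₄SO₃H) ≈ -2.8
trifluoroacetate (CF₃COO⁻): pKₐ(CF₃COOH) ≈ 0.2
a trialkylamine: pKₐ(R'₃NH⁺) ≈ 10.7
CH₃CH₂O⁻: pKₐ(CH₃CH₂OH) ≈ 16
(CH₃)₃CO⁻: pKₐ(t-BuOH) ≈ 18
hydride: pKₐ(H₂) ≈ 36
amide anion (NH₂⁻): pKₐ(NH₃) ≈ 38

brosylate > trifluoroacetate (CF₃COO⁻) > a trialkylamine > CH₃CH₂O⁻ > (CH₃)₃CO⁻ > hydride > amide anion (NH₂⁻)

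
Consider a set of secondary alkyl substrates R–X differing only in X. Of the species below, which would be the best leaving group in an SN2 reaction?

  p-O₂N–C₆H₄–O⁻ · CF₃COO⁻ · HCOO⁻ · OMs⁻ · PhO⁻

OMs⁻

A good leaving group is a weak base: the lower the pKₐ of its conjugate acid, the more readily it departs.
OMs⁻: pKₐ(CH₃SO₃H (MsOH)) ≈ -1.9
CF₃COO⁻: pKₐ(CF₃COOH) ≈ 0.2
HCOO⁻: pKₐ(HCOOH) ≈ 3.8
p-O₂N–C₆H₄–O⁻: pKₐ(p-nitrophenol) ≈ 7.2
PhO⁻: pKₐ(C₆H₅OH (phenol)) ≈ 10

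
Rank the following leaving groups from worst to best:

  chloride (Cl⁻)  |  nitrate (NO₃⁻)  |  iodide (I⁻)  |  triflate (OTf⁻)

triflate (OTf⁻): pKₐ(CF₃SO₃H (triflic acid)) ≈ -14
iodide (I⁻): pKₐ(HI) ≈ -10 — large, highly polarisable; very weak base
chloride (Cl⁻): pKₐ(HCl) ≈ -7
nitrate (NO₃⁻): pKₐ(HNO₃) ≈ -1.3 — resonance-delocalised over three oxygens
Listed from poorest to best leaving group as asked.

nitrate (NO₃⁻) < chloride (Cl⁻) < iodide (I⁻) < triflate (OTf⁻)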